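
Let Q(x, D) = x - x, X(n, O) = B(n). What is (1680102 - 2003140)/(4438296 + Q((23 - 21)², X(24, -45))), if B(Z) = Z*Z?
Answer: -161519/2219148 ≈ -0.072784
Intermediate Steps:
B(Z) = Z²
X(n, O) = n²
Q(x, D) = 0
(1680102 - 2003140)/(4438296 + Q((23 - 21)², X(24, -45))) = (1680102 - 2003140)/(4438296 + 0) = -323038/4438296 = -323038*1/4438296 = -161519/2219148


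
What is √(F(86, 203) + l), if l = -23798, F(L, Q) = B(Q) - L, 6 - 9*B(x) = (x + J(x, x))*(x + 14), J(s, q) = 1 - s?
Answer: I*√215167/3 ≈ 154.62*I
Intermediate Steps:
B(x) = -8/9 - x/9 (B(x) = ⅔ - (x + (1 - x))*(x + 14)/9 = ⅔ - (14 + x)/9 = ⅔ + (-14/9 - x/9) = -8/9 - x/9)
F(L, Q) = -8/9 - L - Q/9 (F(L, Q) = (-8/9 - Q/9) - L = -8/9 - L - Q/9)
√(F(86, 203) + l) = √((-8/9 - 1*86 - ⅑*203) - 23798) = √((-8/9 - 86 - 203/9) - 23798) = √(-985/9 - 23798) = √(-215167/9) = I*√215167/3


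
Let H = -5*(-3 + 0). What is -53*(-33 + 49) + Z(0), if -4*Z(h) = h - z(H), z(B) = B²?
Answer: -3167/4 ≈ -791.75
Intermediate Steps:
H = 15 (H = -5*(-3) = 15)
Z(h) = 225/4 - h/4 (Z(h) = -(h - 1*15²)/4 = -(h - 1*225)/4 = -(h - 225)/4 = -(-225 + h)/4 = 225/4 - h/4)
-53*(-33 + 49) + Z(0) = -53*(-33 + 49) + (225/4 - ¼*0) = -53*16 + (225/4 + 0) = -848 + 225/4 = -3167/4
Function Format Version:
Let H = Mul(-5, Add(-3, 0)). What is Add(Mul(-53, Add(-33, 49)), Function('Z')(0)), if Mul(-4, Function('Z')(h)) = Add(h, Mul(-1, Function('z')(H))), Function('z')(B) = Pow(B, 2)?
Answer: Rational(-3167, 4) ≈ -791.75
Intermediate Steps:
H = 15 (H = Mul(-5, -3) = 15)
Function('Z')(h) = Add(Rational(225, 4), Mul(Rational(-1, 4), h)) (Function('Z')(h) = Mul(Rational(-1, 4), Add(h, Mul(-1, Pow(15, 2)))) = Mul(Rational(-1, 4), Add(h, Mul(-1, 225))) = Mul(Rational(-1, 4), Add(h, -225)) = Mul(Rational(-1, 4), Add(-225, h)) = Add(Rational(225, 4), Mul(Rational(-1, 4), h)))
Add(Mul(-53, Add(-33, 49)), Function('Z')(0)) = Add(Mul(-53, Add(-33, 49)), Add(Rational(225, 4), Mul(Rational(-1, 4), 0))) = Add(Mul(-53, 16), Add(Rational(225, 4), 0)) = Add(-848, Rational(225, 4)) = Rational(-3167, 4)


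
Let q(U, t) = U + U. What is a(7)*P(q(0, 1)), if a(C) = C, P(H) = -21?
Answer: -147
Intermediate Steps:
q(U, t) = 2*U
a(7)*P(q(0, 1)) = 7*(-21) = -147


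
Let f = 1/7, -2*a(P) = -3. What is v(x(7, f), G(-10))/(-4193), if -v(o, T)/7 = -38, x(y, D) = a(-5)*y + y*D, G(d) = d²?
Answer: -38/599 ≈ -0.063439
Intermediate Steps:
a(P) = 3/2 (a(P) = -½*(-3) = 3/2)
f = ⅐ ≈ 0.14286
x(y, D) = 3*y/2 + D*y (x(y, D) = 3*y/2 + y*D = 3*y/2 + D*y)
v(o, T) = 266 (v(o, T) = -7*(-38) = 266)
v(x(7, f), G(-10))/(-4193) = 266/(-4193) = 266*(-1/4193) = -38/599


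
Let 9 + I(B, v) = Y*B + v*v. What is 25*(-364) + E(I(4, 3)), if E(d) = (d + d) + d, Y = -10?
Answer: -9220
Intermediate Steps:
I(B, v) = -9 + v² - 10*B (I(B, v) = -9 + (-10*B + v*v) = -9 + (-10*B + v²) = -9 + (v² - 10*B) = -9 + v² - 10*B)
E(d) = 3*d (E(d) = 2*d + d = 3*d)
25*(-364) + E(I(4, 3)) = 25*(-364) + 3*(-9 + 3² - 10*4) = -9100 + 3*(-9 + 9 - 40) = -9100 + 3*(-40) = -9100 - 120 = -9220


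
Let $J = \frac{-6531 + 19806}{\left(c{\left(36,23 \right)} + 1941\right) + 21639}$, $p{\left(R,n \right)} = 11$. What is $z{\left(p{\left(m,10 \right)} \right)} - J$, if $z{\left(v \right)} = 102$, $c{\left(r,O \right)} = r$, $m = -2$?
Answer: $\frac{266173}{2624} \approx 101.44$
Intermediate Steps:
$J = \frac{1475}{2624}$ ($J = \frac{-6531 + 19806}{\left(36 + 1941\right) + 21639} = \frac{13275}{1977 + 21639} = \frac{13275}{23616} = 13275 \cdot \frac{1}{23616} = \frac{1475}{2624} \approx 0.56212$)
$z{\left(p{\left(m,10 \right)} \right)} - J = 102 - \frac{1475}{2624} = \frac{266173}{2624}$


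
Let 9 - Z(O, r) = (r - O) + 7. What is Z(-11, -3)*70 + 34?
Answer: -386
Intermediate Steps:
Z(O, r) = 2 + O - r (Z(O, r) = 9 - ((r - O) + 7) = 9 - (7 + r - O) = 9 + (-7 + O - r) = 2 + O - r)
Z(-11, -3)*70 + 34 = (2 - 11 - 1*(-3))*70 + 34 = (2 - 11 + 3)*70 + 34 = -6*70 + 34 = -420 + 34 = -386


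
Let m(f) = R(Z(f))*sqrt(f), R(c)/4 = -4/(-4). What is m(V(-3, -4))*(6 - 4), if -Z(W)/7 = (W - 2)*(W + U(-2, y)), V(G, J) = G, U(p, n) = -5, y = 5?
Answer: 8*I*sqrt(3) ≈ 13.856*I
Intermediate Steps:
Z(W) = -7*(-5 + W)*(-2 + W) (Z(W) = -7*(W - 2)*(W - 5) = -7*(-2 + W)*(-5 + W) = -7*(-5 + W)*(-2 + W))
R(c) = 4 (R(c) = 4*(-4/(-4)) = 4*(-4*(-1/4)) = 4*1 = 4)
m(f) = 4*sqrt(f)
m(V(-3, -4))*(6 - 4) = (4*sqrt(-3))*(6 - 4) = (4*(I*sqrt(3)))*2 = (4*I*sqrt(3))*2 = 8*I*sqrt(3)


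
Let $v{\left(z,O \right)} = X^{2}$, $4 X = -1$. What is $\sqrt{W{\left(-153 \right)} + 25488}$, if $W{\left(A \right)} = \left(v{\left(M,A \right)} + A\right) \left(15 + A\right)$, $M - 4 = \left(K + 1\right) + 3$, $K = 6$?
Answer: $\frac{\sqrt{745494}}{4} \approx 215.85$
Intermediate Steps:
$X = - \frac{1}{4}$ ($X = \frac{1}{4} \left(-1\right) = - \frac{1}{4} \approx -0.25$)
$M = 14$ ($M = 4 + \left(\left(6 + 1\right) + 3\right) = 4 + \left(7 + 3\right) = 4 + 10 = 14$)
$v{\left(z,O \right)} = \frac{1}{16}$ ($v{\left(z,O \right)} = \left(- \frac{1}{4}\right)^{2} = \frac{1}{16}$)
$W{\left(A \right)} = \left(15 + A\right) \left(\frac{1}{16} + A\right)$ ($W{\left(A \right)} = \left(\frac{1}{16} + A\right) \left(15 + A\right) = \left(15 + A\right) \left(\frac{1}{16} + A\right)$)
$\sqrt{W{\left(-153 \right)} + 25488} = \sqrt{\left(\frac{15}{16} + \left(-153\right)^{2} + \frac{241}{16} \left(-153\right)\right) + 25488} = \sqrt{\left(\frac{15}{16} + 23409 - \frac{36873}{16}\right) + 25488} = \sqrt{\frac{168843}{8} + 25488} = \sqrt{\frac{372747}{8}} = \frac{\sqrt{745494}}{4}$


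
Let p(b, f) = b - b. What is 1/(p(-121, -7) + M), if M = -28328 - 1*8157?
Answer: -1/36485 ≈ -2.7409e-5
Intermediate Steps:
p(b, f) = 0
M = -36485 (M = -28328 - 8157 = -36485)
1/(p(-121, -7) + M) = 1/(0 - 36485) = 1/(-36485) = -1/36485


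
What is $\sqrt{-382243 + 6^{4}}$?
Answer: $i \sqrt{380947} \approx 617.21 i$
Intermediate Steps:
$\sqrt{-382243 + 6^{4}} = \sqrt{-382243 + 1296} = \sqrt{-380947} = i \sqrt{380947}$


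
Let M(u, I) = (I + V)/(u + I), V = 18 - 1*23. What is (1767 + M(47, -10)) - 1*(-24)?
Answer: 66252/37 ≈ 1790.6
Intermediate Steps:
V = -5 (V = 18 - 23 = -5)
M(u, I) = (-5 + I)/(I + u) (M(u, I) = (I - 5)/(u + I) = (-5 + I)/(I + u))
(1767 + M(47, -10)) - 1*(-24) = (1767 + (-5 - 10)/(-10 + 47)) - 1*(-24) = (1767 - 15/37) + 24 = 65364/37 + 24 = 66252/37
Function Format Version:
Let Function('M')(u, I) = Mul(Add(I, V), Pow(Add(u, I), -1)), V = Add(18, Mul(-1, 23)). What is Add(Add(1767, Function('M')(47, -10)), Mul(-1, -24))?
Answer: Rational(66252, 37) ≈ 1790.6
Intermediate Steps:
V = -5 (V = Add(18, -23) = -5)
Function('M')(u, I) = Mul(Pow(Add(I, u), -1), Add(-5, I)) (Function('M')(u, I) = Mul(Add(I, -5), Pow(Add(u, I), -1)) = Mul(Add(-5, I), Pow(Add(I, u), -1)) = Mul(Pow(Add(I, u), -1), Add(-5, I)))
Add(Add(1767, Function('M')(47, -10)), Mul(-1, -24)) = Add(Add(1767, Mul(Pow(Add(-10, 47), -1), Add(-5, -10))), Mul(-1, -24)) = Add(Add(1767, Mul(Pow(37, -1), -15)), 24) = Add(Add(1767, Mul(Rational(1, 37), -15)), 24) = Add(Add(1767, Rational(-15, 37)), 24) = Add(Rational(65364, 37), 24) = Rational(66252, 37)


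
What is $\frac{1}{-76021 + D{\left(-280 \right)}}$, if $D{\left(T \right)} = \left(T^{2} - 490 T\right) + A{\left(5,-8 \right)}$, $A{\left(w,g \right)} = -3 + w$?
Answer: $\frac{1}{139581} \approx 7.1643 \cdot 10^{-6}$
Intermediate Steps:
$D{\left(T \right)} = 2 + T^{2} - 490 T$ ($D{\left(T \right)} = \left(T^{2} - 490 T\right) + \left(-3 + 5\right) = \left(T^{2} - 490 T\right) + 2 = 2 + T^{2} - 490 T$)
$\frac{1}{-76021 + D{\left(-280 \right)}} = \frac{1}{-76021 + \left(2 + \left(-280\right)^{2} - -137200\right)} = \frac{1}{-76021 + \left(2 + 78400 + 137200\right)} = \frac{1}{-76021 + 215602} = \frac{1}{139581}$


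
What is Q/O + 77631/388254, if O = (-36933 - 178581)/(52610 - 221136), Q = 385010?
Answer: 4198594179507229/13945695426 ≈ 3.0107e+5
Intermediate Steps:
O = 107757/84263 (O = -215514/(-168526) = -215514*(-1/168526) = 107757/84263 ≈ 1.2788)
Q/O + 77631/388254 = 385010/(107757/84263) + 77631/388254 = 385010*(84263/107757) + 77631*(1/388254) = 32442097630/107757 + 25877/129418 = 4198594179507229/13945695426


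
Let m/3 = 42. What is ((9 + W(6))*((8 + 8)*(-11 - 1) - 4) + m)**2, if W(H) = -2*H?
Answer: 509796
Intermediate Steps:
m = 126 (m = 3*42 = 126)
((9 + W(6))*((8 + 8)*(-11 - 1) - 4) + m)**2 = ((9 - 2*6)*((8 + 8)*(-11 - 1) - 4) + 126)**2 = ((9 - 12)*(16*(-12) - 4) + 126)**2 = (-3*(-192 - 4) + 126)**2 = (-3*(-196) + 126)**2 = (588 + 126)**2 = 714**2 = 509796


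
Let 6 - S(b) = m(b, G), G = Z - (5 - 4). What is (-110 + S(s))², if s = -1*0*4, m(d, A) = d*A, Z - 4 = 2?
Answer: 10816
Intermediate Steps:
Z = 6 (Z = 4 + 2 = 6)
G = 5 (G = 6 - (5 - 4) = 6 - 1*1 = 6 - 1 = 5)
m(d, A) = A*d
s = 0 (s = 0*4 = 0)
S(b) = 6 - 5*b
(-110 + S(s))² = (-110 + (6 - 5*0))² = (-110 + (6 + 0))² = (-110 + 6)² = (-104)² = 10816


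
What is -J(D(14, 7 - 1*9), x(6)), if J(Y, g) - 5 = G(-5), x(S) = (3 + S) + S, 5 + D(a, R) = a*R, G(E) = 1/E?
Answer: -24/5 ≈ -4.8000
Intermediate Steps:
D(a, R) = -5 + R*a (D(a, R) = -5 + a*R = -5 + R*a)
x(S) = 3 + 2*S
J(Y, g) = 24/5 (J(Y, g) = 5 + 1/(-5) = 5 - 1/5 = 24/5)
-J(D(14, 7 - 1*9), x(6)) = -1*24/5 = -24/5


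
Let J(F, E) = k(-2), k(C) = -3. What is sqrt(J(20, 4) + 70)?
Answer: sqrt(67) ≈ 8.1853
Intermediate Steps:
J(F, E) = -3
sqrt(J(20, 4) + 70) = sqrt(-3 + 70) = sqrt(67)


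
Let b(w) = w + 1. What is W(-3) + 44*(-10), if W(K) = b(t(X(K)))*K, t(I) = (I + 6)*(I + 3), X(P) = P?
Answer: -443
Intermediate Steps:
t(I) = (3 + I)*(6 + I) (t(I) = (6 + I)*(3 + I) = (3 + I)*(6 + I))
b(w) = 1 + w
W(K) = K*(19 + K² + 9*K) (W(K) = (1 + (18 + K² + 9*K))*K = (19 + K² + 9*K)*K = K*(19 + K² + 9*K))
W(-3) + 44*(-10) = -3*(19 + (-3)² + 9*(-3)) + 44*(-10) = -3*(19 + 9 - 27) - 440 = -3*1 - 440 = -3 - 440 = -443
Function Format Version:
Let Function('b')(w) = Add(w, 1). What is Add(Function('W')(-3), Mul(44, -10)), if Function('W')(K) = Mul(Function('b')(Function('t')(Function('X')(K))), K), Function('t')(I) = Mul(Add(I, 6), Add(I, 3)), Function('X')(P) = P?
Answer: -443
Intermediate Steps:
Function('t')(I) = Mul(Add(3, I), Add(6, I)) (Function('t')(I) = Mul(Add(6, I), Add(3, I)) = Mul(Add(3, I), Add(6, I)))
Function('b')(w) = Add(1, w)
Function('W')(K) = Mul(K, Add(19, Pow(K, 2), Mul(9, K))) (Function('W')(K) = Mul(Add(1, Add(18, Pow(K, 2), Mul(9, K))), K) = Mul(Add(19, Pow(K, 2), Mul(9, K)), K) = Mul(K, Add(19, Pow(K, 2), Mul(9, K))))
Add(Function('W')(-3), Mul(44, -10)) = Add(Mul(-3, Add(19, Pow(-3, 2), Mul(9, -3))), Mul(44, -10)) = Add(Mul(-3, Add(19, 9, -27)), -440) = Add(Mul(-3, 1), -440) = Add(-3, -440) = -443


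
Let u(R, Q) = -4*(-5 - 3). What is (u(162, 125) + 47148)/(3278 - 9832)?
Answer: -23590/3277 ≈ -7.1987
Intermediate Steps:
u(R, Q) = 32 (u(R, Q) = -4*(-8) = 32)
(u(162, 125) + 47148)/(3278 - 9832) = (32 + 47148)/(3278 - 9832) = 47180/(-6554) = 47180*(-1/6554) = -23590/3277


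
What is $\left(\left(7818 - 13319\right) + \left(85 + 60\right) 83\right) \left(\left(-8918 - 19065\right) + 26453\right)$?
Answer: $-9997020$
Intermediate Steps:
$\left(\left(7818 - 13319\right) + \left(85 + 60\right) 83\right) \left(\left(-8918 - 19065\right) + 26453\right) = \left(\left(7818 - 13319\right) + 145 \cdot 83\right) \left(-27983 + 26453\right) = \left(-5501 + 12035\right) \left(-1530\right) = 6534 \left(-1530\right) = -9997020$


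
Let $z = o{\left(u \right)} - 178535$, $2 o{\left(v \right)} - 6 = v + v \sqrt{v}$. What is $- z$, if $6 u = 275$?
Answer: $\frac{2142109}{12} - \frac{1375 \sqrt{66}}{72} \approx 1.7835 \cdot 10^{5}$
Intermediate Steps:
$u = \frac{275}{6}$ ($u = \frac{1}{6} \cdot 275 = \frac{275}{6} \approx 45.833$)
$o{\left(v \right)} = 3 + \frac{v}{2} + \frac{v^{\frac{3}{2}}}{2}$ ($o{\left(v \right)} = 3 + \frac{v + v \sqrt{v}}{2} = 3 + \frac{v + v^{\frac{3}{2}}}{2} = 3 + \left(\frac{v}{2} + \frac{v^{\frac{3}{2}}}{2}\right) = 3 + \frac{v}{2} + \frac{v^{\frac{3}{2}}}{2}$)
$z = - \frac{2142109}{12} + \frac{1375 \sqrt{66}}{72}$ ($z = \left(3 + \frac{1}{2} \cdot \frac{275}{6} + \frac{\left(\frac{275}{6}\right)^{\frac{3}{2}}}{2}\right) - 178535 = \left(3 + \frac{275}{12} + \frac{\frac{1375}{36} \sqrt{66}}{2}\right) - 178535 = \left(3 + \frac{275}{12} + \frac{1375 \sqrt{66}}{72}\right) - 178535 = \left(\frac{311}{12} + \frac{1375 \sqrt{66}}{72}\right) - 178535 = - \frac{2142109}{12} + \frac{1375 \sqrt{66}}{72} \approx -1.7835 \cdot 10^{5}$)
$- z = - (- \frac{2142109}{12} + \frac{1375 \sqrt{66}}{72}) = \frac{2142109}{12} - \frac{1375 \sqrt{66}}{72}$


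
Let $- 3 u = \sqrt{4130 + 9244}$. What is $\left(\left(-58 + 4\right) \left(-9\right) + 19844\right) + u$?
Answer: $20330 - \sqrt{1486} \approx 20291.0$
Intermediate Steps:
$u = - \sqrt{1486}$ ($u = - \frac{\sqrt{4130 + 9244}}{3} = - \frac{\sqrt{13374}}{3} = - \frac{3 \sqrt{1486}}{3} = - \sqrt{1486} \approx -38.549$)
$\left(\left(-58 + 4\right) \left(-9\right) + 19844\right) + u = \left(\left(-58 + 4\right) \left(-9\right) + 19844\right) - \sqrt{1486} = \left(\left(-54\right) \left(-9\right) + 19844\right) - \sqrt{1486} = \left(486 + 19844\right) - \sqrt{1486} = 20330 - \sqrt{1486}$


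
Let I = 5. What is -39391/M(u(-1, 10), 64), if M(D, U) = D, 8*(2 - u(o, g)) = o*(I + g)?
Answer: -315128/31 ≈ -10165.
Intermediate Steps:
u(o, g) = 2 - o*(5 + g)/8
-39391/M(u(-1, 10), 64) = -39391/(2 - 5/8*(-1) - ⅛*10*(-1)) = -39391/(2 + 5/8 + 5/4) = -39391/31/8 = -39391*8/31 = -315128/31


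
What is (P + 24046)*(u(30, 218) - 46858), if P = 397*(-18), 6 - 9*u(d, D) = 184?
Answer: -7130110000/9 ≈ -7.9223e+8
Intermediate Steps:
u(d, D) = -178/9 (u(d, D) = ⅔ - ⅑*184 = ⅔ - 184/9 = -178/9)
P = -7146
(P + 24046)*(u(30, 218) - 46858) = (-7146 + 24046)*(-178/9 - 46858) = 16900*(-421900/9) = -7130110000/9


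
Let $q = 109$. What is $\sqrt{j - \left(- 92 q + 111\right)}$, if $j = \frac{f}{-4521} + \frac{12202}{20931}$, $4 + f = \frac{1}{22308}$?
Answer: $\frac{\sqrt{6670509958286954838739}}{820118442} \approx 99.587$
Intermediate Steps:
$f = - \frac{89231}{22308}$ ($f = -4 + \frac{1}{22308} = - \frac{89231}{22308} \approx -4.0$)
$j = \frac{410831304199}{703661623236}$ ($j = - \frac{89231}{22308 \left(-4521\right)} + \frac{12202}{20931} = \left(- \frac{89231}{22308}\right) \left(- \frac{1}{4521}\right) + 12202 \cdot \frac{1}{20931} = \frac{89231}{100854468} + \frac{12202}{20931} = \frac{410831304199}{703661623236} \approx 0.58385$)
$\sqrt{j - \left(- 92 q + 111\right)} = \sqrt{\frac{410831304199}{703661623236} - \left(\left(-92\right) 109 + 111\right)} = \sqrt{\frac{410831304199}{703661623236} - \left(-10028 + 111\right)} = \sqrt{\frac{410831304199}{703661623236} - -9917} = \sqrt{\frac{410831304199}{703661623236} + 9917} = \sqrt{\frac{6978623148935611}{703661623236}} = \frac{\sqrt{6670509958286954838739}}{820118442}$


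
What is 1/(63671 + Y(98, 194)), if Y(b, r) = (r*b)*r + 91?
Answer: 1/3752090 ≈ 2.6652e-7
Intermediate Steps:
Y(b, r) = 91 + b*r**2 (Y(b, r) = (b*r)*r + 91 = b*r**2 + 91 = 91 + b*r**2)
1/(63671 + Y(98, 194)) = 1/(63671 + (91 + 98*194**2)) = 1/(63671 + (91 + 98*37636)) = 1/(63671 + (91 + 3688328)) = 1/(63671 + 3688419) = 1/3752090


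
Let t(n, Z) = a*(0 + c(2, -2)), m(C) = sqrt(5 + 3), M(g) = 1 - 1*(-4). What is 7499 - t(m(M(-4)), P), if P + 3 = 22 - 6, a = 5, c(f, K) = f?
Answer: 7489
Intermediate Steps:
M(g) = 5 (M(g) = 1 + 4 = 5)
m(C) = 2*sqrt(2) (m(C) = sqrt(8) = 2*sqrt(2))
P = 13 (P = -3 + (22 - 6) = -3 + 16 = 13)
t(n, Z) = 10 (t(n, Z) = 5*(0 + 2) = 5*2 = 10)
7499 - t(m(M(-4)), P) = 7499 - 1*10 = 7499 - 10 = 7489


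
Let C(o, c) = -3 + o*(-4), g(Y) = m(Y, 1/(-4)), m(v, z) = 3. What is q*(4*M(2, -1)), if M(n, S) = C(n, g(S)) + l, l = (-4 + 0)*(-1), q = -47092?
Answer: 1318576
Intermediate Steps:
g(Y) = 3
C(o, c) = -3 - 4*o
l = 4 (l = -4*(-1) = 4)
M(n, S) = 1 - 4*n (M(n, S) = (-3 - 4*n) + 4 = 1 - 4*n)
q*(4*M(2, -1)) = -188368*(1 - 4*2) = -188368*(1 - 8) = -188368*(-7) = -47092*(-28) = 1318576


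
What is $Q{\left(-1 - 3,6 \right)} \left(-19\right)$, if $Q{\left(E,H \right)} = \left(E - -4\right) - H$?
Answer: $114$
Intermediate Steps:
$Q{\left(E,H \right)} = 4 + E - H$ ($Q{\left(E,H \right)} = \left(E + 4\right) - H = \left(4 + E\right) - H = 4 + E - H$)
$Q{\left(-1 - 3,6 \right)} \left(-19\right) = \left(4 - 4 - 6\right) \left(-19\right) = \left(-6\right) \left(-19\right) = 114$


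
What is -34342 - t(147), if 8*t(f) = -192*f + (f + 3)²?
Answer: -67253/2 ≈ -33627.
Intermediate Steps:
t(f) = -24*f + (3 + f)²/8 (t(f) = (-192*f + (f + 3)²)/8 = (-192*f + (3 + f)²)/8 = ((3 + f)² - 192*f)/8 = -24*f + (3 + f)²/8)
-34342 - t(147) = -34342 - (-24*147 + (3 + 147)²/8) = -34342 - (-3528 + (⅛)*150²) = -34342 - (-3528 + (⅛)*22500) = -34342 - (-3528 + 5625/2) = -34342 - 1*(-1431/2) = -34342 + 1431/2 = -67253/2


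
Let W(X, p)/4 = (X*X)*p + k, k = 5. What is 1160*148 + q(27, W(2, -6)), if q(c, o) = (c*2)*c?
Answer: 173138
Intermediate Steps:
W(X, p) = 20 + 4*p*X**2 (W(X, p) = 4*((X*X)*p + 5) = 4*(X**2*p + 5) = 4*(p*X**2 + 5) = 4*(5 + p*X**2) = 20 + 4*p*X**2)
q(c, o) = 2*c**2 (q(c, o) = (2*c)*c = 2*c**2)
1160*148 + q(27, W(2, -6)) = 1160*148 + 2*27**2 = 171680 + 2*729 = 171680 + 1458 = 173138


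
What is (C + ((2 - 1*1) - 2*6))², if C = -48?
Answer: 3481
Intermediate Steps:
(C + ((2 - 1*1) - 2*6))² = (-48 + ((2 - 1*1) - 2*6))² = (-48 + ((2 - 1) - 12))² = (-48 + (1 - 12))² = (-48 - 11)² = (-59)² = 3481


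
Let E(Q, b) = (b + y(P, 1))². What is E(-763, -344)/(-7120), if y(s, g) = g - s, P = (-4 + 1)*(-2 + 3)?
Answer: -1445/89 ≈ -16.236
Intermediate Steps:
P = -3 (P = -3*1 = -3)
E(Q, b) = (4 + b)² (E(Q, b) = (b + (1 - 1*(-3)))² = (b + (1 + 3))² = (b + 4)² = (4 + b)²)
E(-763, -344)/(-7120) = (4 - 344)²/(-7120) = (-340)²*(-1/7120) = 115600*(-1/7120) = -1445/89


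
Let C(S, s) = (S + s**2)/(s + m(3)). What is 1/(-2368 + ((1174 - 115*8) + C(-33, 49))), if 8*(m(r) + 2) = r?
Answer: -379/782262 ≈ -0.00048449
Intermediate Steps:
m(r) = -2 + r/8
C(S, s) = (S + s**2)/(-13/8 + s) (C(S, s) = (S + s**2)/(s + (-2 + (1/8)*3)) = (S + s**2)/(s + (-2 + 3/8)) = (S + s**2)/(s - 13/8) = (S + s**2)/(-13/8 + s))
1/(-2368 + ((1174 - 115*8) + C(-33, 49))) = 1/(-2368 + ((1174 - 115*8) + 8*(-33 + 49**2)/(-13 + 8*49))) = 1/(-2368 + ((1174 - 920) + 8*(-33 + 2401)/(-13 + 392))) = 1/(-2368 + (254 + 8*2368/379)) = 1/(-2368 + (254 + 8*(1/379)*2368)) = 1/(-2368 + (254 + 18944/379)) = 1/(-2368 + 115210/379) = 1/(-782262/379) = -379/782262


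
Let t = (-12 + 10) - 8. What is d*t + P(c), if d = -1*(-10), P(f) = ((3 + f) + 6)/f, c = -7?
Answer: -702/7 ≈ -100.29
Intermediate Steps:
P(f) = (9 + f)/f
d = 10
t = -10 (t = -2 - 8 = -10)
d*t + P(c) = 10*(-10) + (9 - 7)/(-7) = -100 - ⅐*2 = -100 - 2/7 = -702/7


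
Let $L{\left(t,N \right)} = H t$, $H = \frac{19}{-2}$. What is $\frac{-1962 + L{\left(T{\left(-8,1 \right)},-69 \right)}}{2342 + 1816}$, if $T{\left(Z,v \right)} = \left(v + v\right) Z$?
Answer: $- \frac{905}{2079} \approx -0.43531$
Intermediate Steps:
$H = - \frac{19}{2}$ ($H = 19 \left(- \frac{1}{2}\right) = - \frac{19}{2} \approx -9.5$)
$T{\left(Z,v \right)} = 2 Z v$ ($T{\left(Z,v \right)} = 2 v Z = 2 Z v$)
$L{\left(t,N \right)} = - \frac{19 t}{2}$
$\frac{-1962 + L{\left(T{\left(-8,1 \right)},-69 \right)}}{2342 + 1816} = \frac{-1962 - \frac{19 \cdot 2 \left(-8\right) 1}{2}}{2342 + 1816} = \frac{-1962 - -152}{4158} = \left(-1962 + 152\right) \frac{1}{4158} = \left(-1810\right) \frac{1}{4158} = - \frac{905}{2079}$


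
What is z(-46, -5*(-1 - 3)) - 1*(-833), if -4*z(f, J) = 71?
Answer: 3261/4 ≈ 815.25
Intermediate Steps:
z(f, J) = -71/4 (z(f, J) = -1/4*71 = -71/4)
z(-46, -5*(-1 - 3)) - 1*(-833) = -71/4 - 1*(-833) = -71/4 + 833 = 3261/4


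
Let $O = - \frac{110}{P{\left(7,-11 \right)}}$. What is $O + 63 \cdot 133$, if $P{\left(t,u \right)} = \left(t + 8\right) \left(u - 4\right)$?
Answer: $\frac{377077}{45} \approx 8379.5$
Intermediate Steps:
$P{\left(t,u \right)} = \left(-4 + u\right) \left(8 + t\right)$ ($P{\left(t,u \right)} = \left(8 + t\right) \left(-4 + u\right) = \left(-4 + u\right) \left(8 + t\right)$)
$O = \frac{22}{45}$ ($O = - \frac{110}{-32 - 28 + 8 \left(-11\right) + 7 \left(-11\right)} = - \frac{110}{-32 - 28 - 88 - 77} = - \frac{110}{-225} = \left(-110\right) \left(- \frac{1}{225}\right) = \frac{22}{45} \approx 0.48889$)
$O + 63 \cdot 133 = \frac{22}{45} + 63 \cdot 133 = \frac{22}{45} + 8379 = \frac{377077}{45}$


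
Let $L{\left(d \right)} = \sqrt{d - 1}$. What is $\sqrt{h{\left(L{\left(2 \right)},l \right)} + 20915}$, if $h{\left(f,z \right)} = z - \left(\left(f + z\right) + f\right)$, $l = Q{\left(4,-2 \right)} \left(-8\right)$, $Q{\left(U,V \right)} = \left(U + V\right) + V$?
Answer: $\sqrt{20913} \approx 144.61$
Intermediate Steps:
$Q{\left(U,V \right)} = U + 2 V$
$L{\left(d \right)} = \sqrt{-1 + d}$
$l = 0$ ($l = \left(4 + 2 \left(-2\right)\right) \left(-8\right) = \left(4 - 4\right) \left(-8\right) = 0 \left(-8\right) = 0$)
$h{\left(f,z \right)} = - 2 f$ ($h{\left(f,z \right)} = z - \left(z + 2 f\right) = - 2 f$)
$\sqrt{h{\left(L{\left(2 \right)},l \right)} + 20915} = \sqrt{- 2 \sqrt{-1 + 2} + 20915} = \sqrt{- 2 \sqrt{1} + 20915} = \sqrt{\left(-2\right) 1 + 20915} = \sqrt{-2 + 20915} = \sqrt{20913}$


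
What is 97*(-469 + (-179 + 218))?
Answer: -41710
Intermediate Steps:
97*(-469 + (-179 + 218)) = 97*(-469 + 39) = 97*(-430) = -41710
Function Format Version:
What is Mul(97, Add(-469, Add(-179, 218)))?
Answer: -41710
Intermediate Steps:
Mul(97, Add(-469, Add(-179, 218))) = Mul(97, Add(-469, 39)) = Mul(97, -430) = -41710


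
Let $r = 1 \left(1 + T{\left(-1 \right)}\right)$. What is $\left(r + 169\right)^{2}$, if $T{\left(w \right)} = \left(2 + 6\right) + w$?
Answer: $31329$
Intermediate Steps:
$T{\left(w \right)} = 8 + w$
$r = 8$ ($r = 1 \left(1 + \left(8 - 1\right)\right) = 1 \left(1 + 7\right) = 1 \cdot 8 = 8$)
$\left(r + 169\right)^{2} = \left(8 + 169\right)^{2} = 177^{2} = 31329$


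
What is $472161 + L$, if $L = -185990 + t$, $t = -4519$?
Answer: $281652$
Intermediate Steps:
$L = -190509$ ($L = -185990 - 4519 = -190509$)
$472161 + L = 472161 - 190509 = 281652$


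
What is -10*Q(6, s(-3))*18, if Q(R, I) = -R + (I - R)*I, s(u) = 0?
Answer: 1080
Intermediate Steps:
Q(R, I) = -R + I*(I - R)
-10*Q(6, s(-3))*18 = -10*(0² - 1*6 - 1*0*6)*18 = -10*(0 - 6 + 0)*18 = -10*(-6)*18 = 60*18 = 1080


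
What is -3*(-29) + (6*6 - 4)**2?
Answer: 1111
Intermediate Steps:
-3*(-29) + (6*6 - 4)**2 = 87 + (36 - 4)**2 = 87 + 32**2 = 87 + 1024 = 1111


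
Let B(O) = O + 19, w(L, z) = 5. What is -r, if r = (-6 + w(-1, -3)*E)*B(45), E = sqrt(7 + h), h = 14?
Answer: 384 - 320*sqrt(21) ≈ -1082.4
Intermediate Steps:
E = sqrt(21) (E = sqrt(7 + 14) = sqrt(21) ≈ 4.5826)
B(O) = 19 + O
r = -384 + 320*sqrt(21) (r = (-6 + 5*sqrt(21))*(19 + 45) = (-6 + 5*sqrt(21))*64 = -384 + 320*sqrt(21) ≈ 1082.4)
-r = -(-384 + 320*sqrt(21)) = 384 - 320*sqrt(21)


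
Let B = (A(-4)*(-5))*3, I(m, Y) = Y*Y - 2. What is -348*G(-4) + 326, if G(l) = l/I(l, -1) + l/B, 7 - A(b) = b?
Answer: -59094/55 ≈ -1074.4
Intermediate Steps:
A(b) = 7 - b
I(m, Y) = -2 + Y² (I(m, Y) = Y² - 2 = -2 + Y²)
B = -165 (B = ((7 - 1*(-4))*(-5))*3 = ((7 + 4)*(-5))*3 = (11*(-5))*3 = -55*3 = -165)
G(l) = -166*l/165 (G(l) = l/(-2 + (-1)²) + l/(-165) = l/(-2 + 1) + l*(-1/165) = l/(-1) - l/165 = l*(-1) - l/165 = -l - l/165 = -166*l/165)
-348*G(-4) + 326 = -(-19256)*(-4)/55 + 326 = -348*664/165 + 326 = -77024/55 + 326 = -59094/55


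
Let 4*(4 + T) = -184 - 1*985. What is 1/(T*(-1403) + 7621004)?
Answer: 4/32146571 ≈ 1.2443e-7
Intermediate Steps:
T = -1185/4 (T = -4 + (-184 - 1*985)/4 = -4 + (-184 - 985)/4 = -4 + (¼)*(-1169) = -4 - 1169/4 = -1185/4 ≈ -296.25)
1/(T*(-1403) + 7621004) = 1/(-1185/4*(-1403) + 7621004) = 1/(1662555/4 + 7621004) = 1/(32146571/4) = 4/32146571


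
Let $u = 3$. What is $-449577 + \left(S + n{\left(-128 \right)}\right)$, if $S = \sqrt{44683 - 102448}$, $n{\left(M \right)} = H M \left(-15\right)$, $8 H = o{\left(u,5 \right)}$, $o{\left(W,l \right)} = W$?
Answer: $-448857 + i \sqrt{57765} \approx -4.4886 \cdot 10^{5} + 240.34 i$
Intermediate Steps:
$H = \frac{3}{8}$ ($H = \frac{1}{8} \cdot 3 = \frac{3}{8} \approx 0.375$)
$n{\left(M \right)} = - \frac{45 M}{8}$ ($n{\left(M \right)} = \frac{3 M}{8} \left(-15\right) = - \frac{45 M}{8}$)
$S = i \sqrt{57765}$ ($S = \sqrt{-57765} = i \sqrt{57765} \approx 240.34 i$)
$-449577 + \left(S + n{\left(-128 \right)}\right) = -449577 + \left(i \sqrt{57765} - -720\right) = -449577 + \left(i \sqrt{57765} + 720\right) = -449577 + \left(720 + i \sqrt{57765}\right) = -448857 + i \sqrt{57765}$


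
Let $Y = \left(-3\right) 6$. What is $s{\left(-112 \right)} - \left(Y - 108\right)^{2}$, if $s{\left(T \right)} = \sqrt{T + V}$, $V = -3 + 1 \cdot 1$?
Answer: $-15876 + i \sqrt{114} \approx -15876.0 + 10.677 i$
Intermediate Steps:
$Y = -18$
$V = -2$ ($V = -3 + 1 = -2$)
$s{\left(T \right)} = \sqrt{-2 + T}$ ($s{\left(T \right)} = \sqrt{T - 2} = \sqrt{-2 + T}$)
$s{\left(-112 \right)} - \left(Y - 108\right)^{2} = \sqrt{-2 - 112} - \left(-18 - 108\right)^{2} = \sqrt{-114} - \left(-126\right)^{2} = i \sqrt{114} - 15876 = -15876 + i \sqrt{114}$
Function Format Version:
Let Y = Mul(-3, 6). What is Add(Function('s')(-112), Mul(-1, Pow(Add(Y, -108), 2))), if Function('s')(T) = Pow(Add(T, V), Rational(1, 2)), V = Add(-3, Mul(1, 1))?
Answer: Add(-15876, Mul(I, Pow(114, Rational(1, 2)))) ≈ Add(-15876., Mul(10.677, I))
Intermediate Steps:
Y = -18
V = -2 (V = Add(-3, 1) = -2)
Function('s')(T) = Pow(Add(-2, T), Rational(1, 2)) (Function('s')(T) = Pow(Add(T, -2), Rational(1, 2)) = Pow(Add(-2, T), Rational(1, 2)))
Add(Function('s')(-112), Mul(-1, Pow(Add(Y, -108), 2))) = Add(Pow(Add(-2, -112), Rational(1, 2)), Mul(-1, Pow(Add(-18, -108), 2))) = Add(Pow(-114, Rational(1, 2)), Mul(-1, Pow(-126, 2))) = Add(Mul(I, Pow(114, Rational(1, 2))), Mul(-1, 15876)) = Add(Mul(I, Pow(114, Rational(1, 2))), -15876) = Add(-15876, Mul(I, Pow(114, Rational(1, 2))))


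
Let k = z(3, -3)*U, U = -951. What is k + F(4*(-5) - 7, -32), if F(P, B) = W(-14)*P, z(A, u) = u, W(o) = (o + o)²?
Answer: -18315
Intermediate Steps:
W(o) = 4*o² (W(o) = (2*o)² = 4*o²)
k = 2853 (k = -3*(-951) = 2853)
F(P, B) = 784*P (F(P, B) = (4*(-14)²)*P = (4*196)*P = 784*P)
k + F(4*(-5) - 7, -32) = 2853 + 784*(4*(-5) - 7) = 2853 + 784*(-20 - 7) = 2853 + 784*(-27) = 2853 - 21168 = -18315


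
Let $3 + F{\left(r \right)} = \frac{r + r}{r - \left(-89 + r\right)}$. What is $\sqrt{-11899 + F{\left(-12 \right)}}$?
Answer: $\frac{i \sqrt{94277878}}{89} \approx 109.1 i$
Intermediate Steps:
$F{\left(r \right)} = -3 + \frac{2 r}{89}$ ($F{\left(r \right)} = -3 + \frac{r + r}{r - \left(-89 + r\right)} = -3 + \frac{2 r}{89}$)
$\sqrt{-11899 + F{\left(-12 \right)}} = \sqrt{-11899 + \left(-3 + \frac{2}{89} \left(-12\right)\right)} = \sqrt{-11899 - \frac{291}{89}} = \sqrt{- \frac{1059302}{89}} = \frac{i \sqrt{94277878}}{89}$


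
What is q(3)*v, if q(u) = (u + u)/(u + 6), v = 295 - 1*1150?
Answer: -570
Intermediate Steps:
v = -855 (v = 295 - 1150 = -855)
q(u) = 2*u/(6 + u) (q(u) = (2*u)/(6 + u) = 2*u/(6 + u))
q(3)*v = (2*3/(6 + 3))*(-855) = (2*3/9)*(-855) = (2*3*(⅑))*(-855) = (⅔)*(-855) = -570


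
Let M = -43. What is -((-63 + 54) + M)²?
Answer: -2704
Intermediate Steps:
-((-63 + 54) + M)² = -((-63 + 54) - 43)² = -(-9 - 43)² = -1*(-52)² = -1*2704 = -2704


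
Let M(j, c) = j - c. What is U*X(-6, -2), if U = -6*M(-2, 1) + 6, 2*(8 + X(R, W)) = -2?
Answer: -216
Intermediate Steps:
X(R, W) = -9 (X(R, W) = -8 + (½)*(-2) = -8 - 1 = -9)
U = 24 (U = -6*(-2 - 1*1) + 6 = -6*(-2 - 1) + 6 = -6*(-3) + 6 = 18 + 6 = 24)
U*X(-6, -2) = 24*(-9) = -216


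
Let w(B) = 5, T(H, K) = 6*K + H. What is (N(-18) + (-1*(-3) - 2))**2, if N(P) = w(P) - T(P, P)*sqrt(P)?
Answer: -285732 + 4536*I*sqrt(2) ≈ -2.8573e+5 + 6414.9*I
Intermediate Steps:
T(H, K) = H + 6*K
N(P) = 5 - 7*P**(3/2) (N(P) = 5 - (P + 6*P)*sqrt(P) = 5 - 7*P*sqrt(P) = 5 - 7*P**(3/2))
(N(-18) + (-1*(-3) - 2))**2 = ((5 - (-378)*I*sqrt(2)) + (-1*(-3) - 2))**2 = ((5 - (-378)*I*sqrt(2)) + (3 - 2))**2 = ((5 + 378*I*sqrt(2)) + 1)**2 = (6 + 378*I*sqrt(2))**2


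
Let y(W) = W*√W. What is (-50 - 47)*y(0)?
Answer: 0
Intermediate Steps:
y(W) = W^(3/2)
(-50 - 47)*y(0) = (-50 - 47)*0^(3/2) = -97*0 = 0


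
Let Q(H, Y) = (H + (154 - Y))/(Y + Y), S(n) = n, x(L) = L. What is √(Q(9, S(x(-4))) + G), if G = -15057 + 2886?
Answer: I*√195070/4 ≈ 110.42*I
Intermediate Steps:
Q(H, Y) = (154 + H - Y)/(2*Y) (Q(H, Y) = (154 + H - Y)/((2*Y)) = (154 + H - Y)*(1/(2*Y)) = (154 + H - Y)/(2*Y))
G = -12171
√(Q(9, S(x(-4))) + G) = √((½)*(154 + 9 - 1*(-4))/(-4) - 12171) = √((½)*(-¼)*(154 + 9 + 4) - 12171) = √((½)*(-¼)*167 - 12171) = √(-167/8 - 12171) = √(-97535/8) = I*√195070/4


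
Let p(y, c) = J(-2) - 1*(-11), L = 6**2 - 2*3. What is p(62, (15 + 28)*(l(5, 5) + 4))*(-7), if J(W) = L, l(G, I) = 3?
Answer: -287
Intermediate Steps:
L = 30 (L = 36 - 6 = 30)
J(W) = 30
p(y, c) = 41 (p(y, c) = 30 - 1*(-11) = 30 + 11 = 41)
p(62, (15 + 28)*(l(5, 5) + 4))*(-7) = 41*(-7) = -287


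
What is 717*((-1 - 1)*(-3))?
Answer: 4302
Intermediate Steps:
717*((-1 - 1)*(-3)) = 717*(-2*(-3)) = 717*6 = 4302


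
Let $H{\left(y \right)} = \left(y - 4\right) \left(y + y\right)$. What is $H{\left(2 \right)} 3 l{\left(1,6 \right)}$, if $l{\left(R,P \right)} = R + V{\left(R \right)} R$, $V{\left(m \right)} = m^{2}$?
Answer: $-48$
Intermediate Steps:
$l{\left(R,P \right)} = R + R^{3}$ ($l{\left(R,P \right)} = R + R^{2} R = R + R^{3}$)
$H{\left(y \right)} = 2 y \left(-4 + y\right)$ ($H{\left(y \right)} = \left(-4 + y\right) 2 y = 2 y \left(-4 + y\right)$)
$H{\left(2 \right)} 3 l{\left(1,6 \right)} = 2 \cdot 2 \left(-4 + 2\right) 3 \left(1 + 1^{3}\right) = 2 \cdot 2 \left(-2\right) 3 \left(1 + 1\right) = \left(-8\right) 3 \cdot 2 = \left(-24\right) 2 = -48$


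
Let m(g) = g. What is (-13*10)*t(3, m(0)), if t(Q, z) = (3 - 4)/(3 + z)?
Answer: 130/3 ≈ 43.333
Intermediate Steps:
t(Q, z) = -1/(3 + z)
(-13*10)*t(3, m(0)) = (-13*10)*(-1/(3 + 0)) = -(-130)/3 = -130*(-1/3) = 130/3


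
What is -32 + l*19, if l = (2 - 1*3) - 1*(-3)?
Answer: 6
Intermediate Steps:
l = 2 (l = (2 - 3) + 3 = -1 + 3 = 2)
-32 + l*19 = -32 + 2*19 = -32 + 38 = 6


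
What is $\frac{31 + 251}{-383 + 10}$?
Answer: $- \frac{282}{373} \approx -0.75603$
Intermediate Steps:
$\frac{31 + 251}{-383 + 10} = \frac{282}{-373} = 282 \left(- \frac{1}{373}\right) = - \frac{282}{373}$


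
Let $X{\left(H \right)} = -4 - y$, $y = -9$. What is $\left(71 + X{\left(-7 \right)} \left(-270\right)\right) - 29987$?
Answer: $-31266$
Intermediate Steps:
$X{\left(H \right)} = 5$ ($X{\left(H \right)} = -4 - -9 = -4 + 9 = 5$)
$\left(71 + X{\left(-7 \right)} \left(-270\right)\right) - 29987 = \left(71 + 5 \left(-270\right)\right) - 29987 = \left(71 - 1350\right) - 29987 = -1279 - 29987 = -31266$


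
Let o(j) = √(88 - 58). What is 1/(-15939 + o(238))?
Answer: -5313/84683897 - √30/254051691 ≈ -6.2761e-5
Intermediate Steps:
o(j) = √30
1/(-15939 + o(238)) = 1/(-15939 + √30)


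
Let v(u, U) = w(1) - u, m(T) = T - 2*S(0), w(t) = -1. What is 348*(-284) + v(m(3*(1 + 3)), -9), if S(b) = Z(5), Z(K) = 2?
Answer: -98841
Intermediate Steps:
S(b) = 2
m(T) = -4 + T (m(T) = T - 2*2 = T - 4 = -4 + T)
v(u, U) = -1 - u
348*(-284) + v(m(3*(1 + 3)), -9) = 348*(-284) + (-1 - (-4 + 3*(1 + 3))) = -98832 + (-1 - (-4 + 3*4)) = -98832 + (-1 - (-4 + 12)) = -98832 + (-1 - 1*8) = -98832 + (-1 - 8) = -98832 - 9 = -98841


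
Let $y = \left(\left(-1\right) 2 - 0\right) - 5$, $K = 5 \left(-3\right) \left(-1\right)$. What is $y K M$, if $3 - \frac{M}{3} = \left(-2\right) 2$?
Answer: $-2205$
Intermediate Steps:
$M = 21$ ($M = 9 - 3 \left(\left(-2\right) 2\right) = 9 - -12 = 9 + 12 = 21$)
$K = 15$ ($K = \left(-15\right) \left(-1\right) = 15$)
$y = -7$ ($y = \left(-2 + 0\right) - 5 = -2 - 5 = -7$)
$y K M = \left(-7\right) 15 \cdot 21 = \left(-105\right) 21 = -2205$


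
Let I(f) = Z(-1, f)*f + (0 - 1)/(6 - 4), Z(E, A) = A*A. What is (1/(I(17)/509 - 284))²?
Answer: 1036324/78001228369 ≈ 1.3286e-5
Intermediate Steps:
Z(E, A) = A²
I(f) = -½ + f³ (I(f) = f²*f + (0 - 1)/(6 - 4) = f³ - 1/2 = f³ - 1*½ = f³ - ½ = -½ + f³)
(1/(I(17)/509 - 284))² = (1/((-½ + 17³)/509 - 284))² = (1/((-½ + 4913)*(1/509) - 284))² = (1/((9825/2)*(1/509) - 284))² = (1/(9825/1018 - 284))² = (1/(-279287/1018))² = (-1018/279287)² = 1036324/78001228369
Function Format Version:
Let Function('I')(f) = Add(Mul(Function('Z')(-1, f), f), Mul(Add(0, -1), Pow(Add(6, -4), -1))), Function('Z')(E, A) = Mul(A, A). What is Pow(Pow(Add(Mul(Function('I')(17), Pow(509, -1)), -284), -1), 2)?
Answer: Rational(1036324, 78001228369) ≈ 1.3286e-5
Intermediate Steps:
Function('Z')(E, A) = Pow(A, 2)
Function('I')(f) = Add(Rational(-1, 2), Pow(f, 3)) (Function('I')(f) = Add(Mul(Pow(f, 2), f), Mul(Add(0, -1), Pow(Add(6, -4), -1))) = Add(Pow(f, 3), Mul(-1, Pow(2, -1))) = Add(Pow(f, 3), Mul(-1, Rational(1, 2))) = Add(Pow(f, 3), Rational(-1, 2)) = Add(Rational(-1, 2), Pow(f, 3)))
Pow(Pow(Add(Mul(Function('I')(17), Pow(509, -1)), -284), -1), 2) = Pow(Pow(Add(Mul(Add(Rational(-1, 2), Pow(17, 3)), Pow(509, -1)), -284), -1), 2) = Pow(Pow(Add(Mul(Add(Rational(-1, 2), 4913), Rational(1, 509)), -284), -1), 2) = Pow(Pow(Add(Mul(Rational(9825, 2), Rational(1, 509)), -284), -1), 2) = Pow(Pow(Add(Rational(9825, 1018), -284), -1), 2) = Pow(Pow(Rational(-279287, 1018), -1), 2) = Pow(Rational(-1018, 279287), 2) = Rational(1036324, 78001228369)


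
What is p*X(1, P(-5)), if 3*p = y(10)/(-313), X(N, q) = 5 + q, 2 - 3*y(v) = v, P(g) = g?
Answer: 0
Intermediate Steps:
y(v) = 2/3 - v/3
p = 8/2817 (p = ((2/3 - 1/3*10)/(-313))/3 = ((2/3 - 10/3)*(-1/313))/3 = (-8/3*(-1/313))/3 = (1/3)*(8/939) = 8/2817 ≈ 0.0028399)
p*X(1, P(-5)) = 8*(5 - 5)/2817 = (8/2817)*0 = 0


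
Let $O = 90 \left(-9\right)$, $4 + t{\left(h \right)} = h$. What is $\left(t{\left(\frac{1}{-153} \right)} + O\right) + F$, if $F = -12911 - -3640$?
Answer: $- \frac{1543006}{153} \approx -10085.0$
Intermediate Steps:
$t{\left(h \right)} = -4 + h$
$F = -9271$ ($F = -12911 + 3640 = -9271$)
$O = -810$
$\left(t{\left(\frac{1}{-153} \right)} + O\right) + F = \left(\left(-4 + \frac{1}{-153}\right) - 810\right) - 9271 = \left(\left(-4 - \frac{1}{153}\right) - 810\right) - 9271 = \left(- \frac{613}{153} - 810\right) - 9271 = - \frac{124543}{153} - 9271 = - \frac{1543006}{153}$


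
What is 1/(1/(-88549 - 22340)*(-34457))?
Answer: 110889/34457 ≈ 3.2182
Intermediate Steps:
1/(1/(-88549 - 22340)*(-34457)) = -1/34457/1/(-110889) = -1/34457/(-1/110889) = -110889*(-1/34457) = 110889/34457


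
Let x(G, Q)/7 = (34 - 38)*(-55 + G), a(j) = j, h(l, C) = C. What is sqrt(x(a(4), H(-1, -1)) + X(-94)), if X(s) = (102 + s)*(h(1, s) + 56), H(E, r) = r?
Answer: 2*sqrt(281) ≈ 33.526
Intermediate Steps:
X(s) = (56 + s)*(102 + s) (X(s) = (102 + s)*(s + 56) = (102 + s)*(56 + s) = (56 + s)*(102 + s))
x(G, Q) = 1540 - 28*G (x(G, Q) = 7*((34 - 38)*(-55 + G)) = 7*(-4*(-55 + G)) = 7*(220 - 4*G) = 1540 - 28*G)
sqrt(x(a(4), H(-1, -1)) + X(-94)) = sqrt((1540 - 28*4) + (5712 + (-94)**2 + 158*(-94))) = sqrt((1540 - 112) + (5712 + 8836 - 14852)) = sqrt(1428 - 304) = sqrt(1124) = 2*sqrt(281)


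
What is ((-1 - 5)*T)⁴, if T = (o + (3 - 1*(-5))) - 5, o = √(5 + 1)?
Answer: 571536 + 233280*√6 ≈ 1.1430e+6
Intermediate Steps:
o = √6 ≈ 2.4495
T = 3 + √6 (T = (√6 + (3 - 1*(-5))) - 5 = (√6 + (3 + 5)) - 5 = (√6 + 8) - 5 = (8 + √6) - 5 = 3 + √6 ≈ 5.4495)
((-1 - 5)*T)⁴ = ((-1 - 5)*(3 + √6))⁴ = (-6*(3 + √6))⁴ = (-18 - 6*√6)⁴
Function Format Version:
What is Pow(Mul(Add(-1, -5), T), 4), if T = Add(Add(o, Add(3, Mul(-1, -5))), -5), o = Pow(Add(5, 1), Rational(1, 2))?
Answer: Add(571536, Mul(233280, Pow(6, Rational(1, 2)))) ≈ 1.1430e+6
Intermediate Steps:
o = Pow(6, Rational(1, 2)) ≈ 2.4495
T = Add(3, Pow(6, Rational(1, 2))) (T = Add(Add(Pow(6, Rational(1, 2)), Add(3, Mul(-1, -5))), -5) = Add(Add(Pow(6, Rational(1, 2)), Add(3, 5)), -5) = Add(Add(Pow(6, Rational(1, 2)), 8), -5) = Add(Add(8, Pow(6, Rational(1, 2))), -5) = Add(3, Pow(6, Rational(1, 2))) ≈ 5.4495)
Pow(Mul(Add(-1, -5), T), 4) = Pow(Mul(Add(-1, -5), Add(3, Pow(6, Rational(1, 2)))), 4) = Pow(Mul(-6, Add(3, Pow(6, Rational(1, 2)))), 4) = Pow(Add(-18, Mul(-6, Pow(6, Rational(1, 2)))), 4)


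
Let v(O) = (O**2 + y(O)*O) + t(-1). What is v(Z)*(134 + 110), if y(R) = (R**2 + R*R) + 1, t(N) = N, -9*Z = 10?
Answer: -643916/729 ≈ -883.29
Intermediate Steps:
Z = -10/9 (Z = -1/9*10 = -10/9 ≈ -1.1111)
y(R) = 1 + 2*R**2 (y(R) = (R**2 + R**2) + 1 = 2*R**2 + 1 = 1 + 2*R**2)
v(O) = -1 + O**2 + O*(1 + 2*O**2) (v(O) = (O**2 + (1 + 2*O**2)*O) - 1 = (O**2 + O*(1 + 2*O**2)) - 1 = -1 + O**2 + O*(1 + 2*O**2))
v(Z)*(134 + 110) = (-1 - 10/9 + (-10/9)**2 + 2*(-10/9)**3)*(134 + 110) = (-1 - 10/9 + 100/81 + 2*(-1000/729))*244 = (-1 - 10/9 + 100/81 - 2000/729)*244 = -2639/729*244 = -643916/729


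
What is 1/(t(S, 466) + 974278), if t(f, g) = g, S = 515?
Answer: 1/974744 ≈ 1.0259e-6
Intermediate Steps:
1/(t(S, 466) + 974278) = 1/(466 + 974278) = 1/974744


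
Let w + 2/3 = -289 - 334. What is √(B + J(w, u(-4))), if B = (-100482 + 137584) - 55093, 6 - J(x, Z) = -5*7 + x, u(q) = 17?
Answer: I*√155937/3 ≈ 131.63*I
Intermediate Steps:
w = -1871/3 (w = -⅔ + (-289 - 334) = -⅔ - 623 = -1871/3 ≈ -623.67)
J(x, Z) = 41 - x (J(x, Z) = 6 - (-5*7 + x) = 6 - (-35 + x) = 6 + (35 - x) = 41 - x)
B = -17991 (B = 37102 - 55093 = -17991)
√(B + J(w, u(-4))) = √(-17991 + (41 - 1*(-1871/3))) = √(-17991 + (41 + 1871/3)) = √(-17991 + 1994/3) = √(-51979/3) = I*√155937/3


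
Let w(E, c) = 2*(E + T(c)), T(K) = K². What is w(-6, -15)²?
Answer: 191844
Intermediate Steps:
w(E, c) = 2*E + 2*c² (w(E, c) = 2*(E + c²) = 2*E + 2*c²)
w(-6, -15)² = (2*(-6) + 2*(-15)²)² = (-12 + 2*225)² = (-12 + 450)² = 438² = 191844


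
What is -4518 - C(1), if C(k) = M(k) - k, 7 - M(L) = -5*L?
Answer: -4529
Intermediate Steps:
M(L) = 7 + 5*L (M(L) = 7 - (-5)*L = 7 + 5*L)
C(k) = 7 + 4*k (C(k) = (7 + 5*k) - k = 7 + 4*k)
-4518 - C(1) = -4518 - (7 + 4*1) = -4518 - (7 + 4) = -4518 - 1*11 = -4518 - 11 = -4529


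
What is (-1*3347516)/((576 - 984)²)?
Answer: -836879/41616 ≈ -20.110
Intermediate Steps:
(-1*3347516)/((576 - 984)²) = -3347516/((-408)²) = -3347516/166464 = -3347516*1/166464 = -836879/41616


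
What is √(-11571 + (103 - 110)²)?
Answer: I*√11522 ≈ 107.34*I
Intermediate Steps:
√(-11571 + (103 - 110)²) = √(-11571 + (-7)²) = √(-11571 + 49) = √(-11522) = I*√11522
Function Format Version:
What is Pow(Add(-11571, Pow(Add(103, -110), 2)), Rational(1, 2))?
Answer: Mul(I, Pow(11522, Rational(1, 2))) ≈ Mul(107.34, I)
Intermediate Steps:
Pow(Add(-11571, Pow(Add(103, -110), 2)), Rational(1, 2)) = Pow(Add(-11571, Pow(-7, 2)), Rational(1, 2)) = Pow(Add(-11571, 49), Rational(1, 2)) = Pow(-11522, Rational(1, 2)) = Mul(I, Pow(11522, Rational(1, 2)))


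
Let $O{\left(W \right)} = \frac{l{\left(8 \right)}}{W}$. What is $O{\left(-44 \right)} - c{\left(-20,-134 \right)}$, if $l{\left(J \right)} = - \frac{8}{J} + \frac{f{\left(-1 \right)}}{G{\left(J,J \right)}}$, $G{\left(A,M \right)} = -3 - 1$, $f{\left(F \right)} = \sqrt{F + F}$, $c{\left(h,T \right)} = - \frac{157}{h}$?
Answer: $- \frac{861}{110} + \frac{i \sqrt{2}}{176} \approx -7.8273 + 0.0080353 i$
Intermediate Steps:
$f{\left(F \right)} = \sqrt{2} \sqrt{F}$ ($f{\left(F \right)} = \sqrt{2 F} = \sqrt{2} \sqrt{F}$)
$G{\left(A,M \right)} = -4$
$l{\left(J \right)} = - \frac{8}{J} - \frac{i \sqrt{2}}{4}$ ($l{\left(J \right)} = - \frac{8}{J} + \frac{\sqrt{2} \sqrt{-1}}{-4} = - \frac{8}{J} + \sqrt{2} i \left(- \frac{1}{4}\right) = - \frac{8}{J} + i \sqrt{2} \left(- \frac{1}{4}\right) = - \frac{8}{J} - \frac{i \sqrt{2}}{4}$)
$O{\left(W \right)} = \frac{-1 - \frac{i \sqrt{2}}{4}}{W}$ ($O{\left(W \right)} = \frac{- \frac{8}{8} - \frac{i \sqrt{2}}{4}}{W} = \frac{\left(-8\right) \frac{1}{8} - \frac{i \sqrt{2}}{4}}{W} = \frac{-1 - \frac{i \sqrt{2}}{4}}{W}$)
$O{\left(-44 \right)} - c{\left(-20,-134 \right)} = \frac{-4 - i \sqrt{2}}{4 \left(-44\right)} - - \frac{157}{-20} = \frac{1}{4} \left(- \frac{1}{44}\right) \left(-4 - i \sqrt{2}\right) - \left(-157\right) \left(- \frac{1}{20}\right) = \left(\frac{1}{44} + \frac{i \sqrt{2}}{176}\right) - \frac{157}{20} = - \frac{861}{110} + \frac{i \sqrt{2}}{176}$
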